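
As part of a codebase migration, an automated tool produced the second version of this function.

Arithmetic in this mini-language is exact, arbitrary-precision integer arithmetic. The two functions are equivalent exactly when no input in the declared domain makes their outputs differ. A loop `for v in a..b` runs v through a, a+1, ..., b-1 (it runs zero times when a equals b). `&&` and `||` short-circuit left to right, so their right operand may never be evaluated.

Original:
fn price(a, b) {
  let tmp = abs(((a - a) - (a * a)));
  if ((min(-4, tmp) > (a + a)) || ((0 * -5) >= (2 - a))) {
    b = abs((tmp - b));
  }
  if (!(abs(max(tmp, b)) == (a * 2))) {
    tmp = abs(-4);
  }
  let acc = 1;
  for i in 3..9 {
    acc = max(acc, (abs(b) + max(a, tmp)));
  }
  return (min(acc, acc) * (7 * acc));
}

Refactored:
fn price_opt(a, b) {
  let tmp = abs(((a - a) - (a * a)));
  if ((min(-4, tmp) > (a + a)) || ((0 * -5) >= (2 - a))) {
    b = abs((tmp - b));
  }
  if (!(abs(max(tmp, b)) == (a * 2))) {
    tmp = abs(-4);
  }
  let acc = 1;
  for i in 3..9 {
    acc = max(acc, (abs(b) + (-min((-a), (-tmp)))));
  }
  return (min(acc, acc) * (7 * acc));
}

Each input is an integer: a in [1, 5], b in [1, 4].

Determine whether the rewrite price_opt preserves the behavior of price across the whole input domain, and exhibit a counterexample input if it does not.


Behavior is preserved: although min/max/abs usage differs, the outputs never diverge.
Tracing a=2, b=2: price: tmp=4, then ((min(-4, tmp) > (a + a)) || ((0 * -5) >= (2 - a))) is true, then b=2, then (!(abs(max(tmp, b)) == (a * 2))) is false, then acc=1, then (i=3), then acc=6, then (i=4), then acc=6, then (i=5), then acc=6, then (i=6), then acc=6, then (i=7), then acc=6, then (i=8), then acc=6, then returns 252 | price_opt: tmp=4, then ((min(-4, tmp) > (a + a)) || ((0 * -5) >= (2 - a))) is true, then b=2, then (!(abs(max(tmp, b)) == (a * 2))) is false, then acc=1, then (i=3), then acc=6, then (i=4), then acc=6, then (i=5), then acc=6, then (i=6), then acc=6, then (i=7), then acc=6, then (i=8), then acc=6, then returns 252 — matching result 252.
Checked all 20 inputs in the declared domain: the outputs agree on every one.
verdict: equivalent


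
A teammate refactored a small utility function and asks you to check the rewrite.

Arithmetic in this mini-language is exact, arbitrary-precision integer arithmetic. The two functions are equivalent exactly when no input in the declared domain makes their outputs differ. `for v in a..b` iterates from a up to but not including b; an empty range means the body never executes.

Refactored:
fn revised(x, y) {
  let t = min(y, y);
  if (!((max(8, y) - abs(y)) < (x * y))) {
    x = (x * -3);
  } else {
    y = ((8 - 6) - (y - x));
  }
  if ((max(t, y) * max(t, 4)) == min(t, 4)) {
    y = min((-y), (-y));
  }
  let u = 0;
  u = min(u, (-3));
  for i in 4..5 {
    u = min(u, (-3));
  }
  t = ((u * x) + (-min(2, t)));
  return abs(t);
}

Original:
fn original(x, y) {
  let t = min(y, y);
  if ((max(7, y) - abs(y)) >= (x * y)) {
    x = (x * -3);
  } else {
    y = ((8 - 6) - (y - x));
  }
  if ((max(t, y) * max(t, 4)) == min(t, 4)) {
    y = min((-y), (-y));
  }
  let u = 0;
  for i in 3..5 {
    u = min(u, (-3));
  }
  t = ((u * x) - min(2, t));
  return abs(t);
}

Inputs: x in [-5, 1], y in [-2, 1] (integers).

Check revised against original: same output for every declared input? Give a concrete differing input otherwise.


On input x=-3, y=-2, original returns 11 while revised returns 25.
verdict: not equivalent; witness: x=-3, y=-2


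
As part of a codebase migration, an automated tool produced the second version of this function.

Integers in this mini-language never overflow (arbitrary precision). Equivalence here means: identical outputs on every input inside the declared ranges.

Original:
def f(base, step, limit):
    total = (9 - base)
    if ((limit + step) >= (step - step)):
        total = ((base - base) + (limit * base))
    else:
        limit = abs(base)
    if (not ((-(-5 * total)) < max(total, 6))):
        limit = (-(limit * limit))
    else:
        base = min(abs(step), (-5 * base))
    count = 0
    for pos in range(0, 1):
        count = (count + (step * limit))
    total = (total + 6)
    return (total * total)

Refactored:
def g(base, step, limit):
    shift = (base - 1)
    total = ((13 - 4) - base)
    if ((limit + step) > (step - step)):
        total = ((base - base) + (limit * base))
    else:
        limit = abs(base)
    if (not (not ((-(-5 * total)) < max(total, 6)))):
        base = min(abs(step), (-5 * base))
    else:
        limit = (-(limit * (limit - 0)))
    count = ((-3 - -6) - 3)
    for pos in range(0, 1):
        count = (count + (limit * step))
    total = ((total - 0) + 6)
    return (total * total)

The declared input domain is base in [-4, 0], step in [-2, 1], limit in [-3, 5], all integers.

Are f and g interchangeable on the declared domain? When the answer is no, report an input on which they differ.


These are not equivalent — on base=-4, step=-2, limit=2 the outputs split (4 vs 361).
f: total := 13 | ((limit + step) >= (step - step)): true | total := -8 | (not ((-(-5 * total)) < max(total, 6))): false | base := 2 | count := 0 | iter pos=0: | count := -4 | total := -2 | result 4
g: shift := -5 | total := 13 | ((limit + step) > (step - step)): false | limit := 4 | (not (not ((-(-5 * total)) < max(total, 6)))): false | limit := -16 | count := 0 | iter pos=0: | count := 32 | total := 19 | result 361
verdict: not equivalent; witness: base=-4, step=-2, limit=2


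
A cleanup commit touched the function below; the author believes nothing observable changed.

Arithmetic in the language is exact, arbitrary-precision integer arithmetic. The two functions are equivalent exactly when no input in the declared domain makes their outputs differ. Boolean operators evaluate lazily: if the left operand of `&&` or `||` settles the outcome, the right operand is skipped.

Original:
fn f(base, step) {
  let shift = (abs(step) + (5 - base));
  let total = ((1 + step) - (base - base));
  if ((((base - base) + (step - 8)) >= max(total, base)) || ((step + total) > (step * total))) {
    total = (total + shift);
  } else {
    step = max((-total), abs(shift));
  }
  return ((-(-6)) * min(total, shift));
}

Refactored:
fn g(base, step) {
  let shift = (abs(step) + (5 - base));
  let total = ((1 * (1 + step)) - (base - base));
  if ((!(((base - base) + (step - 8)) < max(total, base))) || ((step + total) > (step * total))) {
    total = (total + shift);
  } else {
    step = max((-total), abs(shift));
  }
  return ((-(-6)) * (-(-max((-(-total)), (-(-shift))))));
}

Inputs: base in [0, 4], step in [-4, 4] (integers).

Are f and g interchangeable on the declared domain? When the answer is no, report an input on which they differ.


Consider the input base=0, step=-4.
f: shift=9, then total=-3, then ((((base - base) + (step - 8)) >= max(total, base)) || ((step + total) > (step * total))) is false, then step=9, then returns -18
g: shift=9, then total=-3, then ((!(((base - base) + (step - 8)) < max(total, base))) || ((step + total) > (step * total))) is false, then step=9, then returns 54
-18 against 54: the behavior changed.
verdict: not equivalent; witness: base=0, step=-4


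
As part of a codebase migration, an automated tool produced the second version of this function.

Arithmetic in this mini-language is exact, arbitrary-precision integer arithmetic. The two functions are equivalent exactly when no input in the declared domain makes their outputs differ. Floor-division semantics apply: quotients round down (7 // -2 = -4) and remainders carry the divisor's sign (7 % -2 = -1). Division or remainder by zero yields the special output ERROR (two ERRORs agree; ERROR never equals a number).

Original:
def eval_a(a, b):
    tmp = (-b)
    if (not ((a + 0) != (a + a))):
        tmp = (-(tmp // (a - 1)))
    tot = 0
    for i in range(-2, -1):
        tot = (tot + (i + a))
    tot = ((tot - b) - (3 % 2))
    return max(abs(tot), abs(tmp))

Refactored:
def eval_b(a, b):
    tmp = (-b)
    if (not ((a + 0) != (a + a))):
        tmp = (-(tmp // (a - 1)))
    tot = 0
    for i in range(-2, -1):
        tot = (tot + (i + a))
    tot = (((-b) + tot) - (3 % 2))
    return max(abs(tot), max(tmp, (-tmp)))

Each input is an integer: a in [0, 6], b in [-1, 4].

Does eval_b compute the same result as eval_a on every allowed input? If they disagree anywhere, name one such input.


Behavior is preserved: although min/max/abs usage differs; also arithmetic usage differs, the outputs never diverge.
Spot check at a=3, b=4 — eval_a: tmp := -4 | (not ((a + 0) != (a + a))): false | tot := 0 | iter i=-2: | tot := 1 | tot := -4 | result 4. eval_b: tmp := -4 | (not ((a + 0) != (a + a))): false | tot := 0 | iter i=-2: | tot := 1 | tot := -4 | result 4. Both give 4.
Sweeping the whole domain (42 inputs) finds no disagreement.
verdict: equivalent


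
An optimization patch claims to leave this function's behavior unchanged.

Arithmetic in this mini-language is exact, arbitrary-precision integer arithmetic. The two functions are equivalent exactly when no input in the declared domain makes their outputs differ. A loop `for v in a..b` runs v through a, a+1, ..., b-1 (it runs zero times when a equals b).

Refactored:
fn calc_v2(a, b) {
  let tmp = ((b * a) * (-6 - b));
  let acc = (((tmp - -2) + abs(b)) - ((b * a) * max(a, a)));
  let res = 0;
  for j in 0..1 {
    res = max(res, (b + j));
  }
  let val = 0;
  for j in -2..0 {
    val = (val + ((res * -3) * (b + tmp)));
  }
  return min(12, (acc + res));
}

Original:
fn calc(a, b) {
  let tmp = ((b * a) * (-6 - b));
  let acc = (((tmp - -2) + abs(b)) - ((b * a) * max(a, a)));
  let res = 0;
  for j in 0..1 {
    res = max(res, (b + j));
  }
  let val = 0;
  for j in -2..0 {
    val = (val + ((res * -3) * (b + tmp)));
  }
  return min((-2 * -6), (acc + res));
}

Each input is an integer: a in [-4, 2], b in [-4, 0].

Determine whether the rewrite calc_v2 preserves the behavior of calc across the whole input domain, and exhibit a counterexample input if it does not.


Reading the diff, among the changes: constant usage differs, arithmetic usage differs.
As a probe, take a=-1, b=-4: calc runs tmp := -8 | acc := 2 | res := 0 | iter j=0: | res := 0 | val := 0 | iter j=-2: | val := 0 | iter j=-1: | val := 0 | result 2; calc_v2 runs tmp := -8 | acc := 2 | res := 0 | iter j=0: | res := 0 | val := 0 | iter j=-2: | val := 0 | iter j=-1: | val := 0 | result 2; both end at 2.
Checked all 35 inputs in the declared domain: the outputs agree on every one.
verdict: equivalent


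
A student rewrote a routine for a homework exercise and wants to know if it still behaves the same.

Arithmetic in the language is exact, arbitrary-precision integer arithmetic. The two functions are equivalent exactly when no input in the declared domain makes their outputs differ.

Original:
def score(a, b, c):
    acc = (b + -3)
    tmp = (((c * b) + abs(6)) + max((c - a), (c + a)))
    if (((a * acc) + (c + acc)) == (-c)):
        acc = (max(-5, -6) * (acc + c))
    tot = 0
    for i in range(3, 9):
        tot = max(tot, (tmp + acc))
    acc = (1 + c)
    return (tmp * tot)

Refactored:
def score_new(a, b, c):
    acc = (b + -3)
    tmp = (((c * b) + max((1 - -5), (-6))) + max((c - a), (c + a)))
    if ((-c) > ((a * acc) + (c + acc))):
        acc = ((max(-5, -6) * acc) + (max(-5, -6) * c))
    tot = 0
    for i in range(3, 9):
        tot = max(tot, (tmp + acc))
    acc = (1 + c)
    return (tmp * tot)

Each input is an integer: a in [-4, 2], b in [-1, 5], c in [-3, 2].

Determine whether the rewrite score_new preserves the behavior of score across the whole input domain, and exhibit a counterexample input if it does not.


Not equivalent: a=-4, b=1, c=-3 separates them (116 vs 8).
score: acc=-2, then tmp=4, then (((a * acc) + (c + acc)) == (-c)) is true, then acc=25, then tot=0, then (i=3), then tot=29, then (i=4), then tot=29, then (i=5), then tot=29, then (i=6), then tot=29, then (i=7), then tot=29, then (i=8), then tot=29, then acc=-2, then returns 116
score_new: acc=-2, then tmp=4, then ((-c) > ((a * acc) + (c + acc))) is false, then tot=0, then (i=3), then tot=2, then (i=4), then tot=2, then (i=5), then tot=2, then (i=6), then tot=2, then (i=7), then tot=2, then (i=8), then tot=2, then acc=-2, then returns 8
verdict: not equivalent; witness: a=-4, b=1, c=-3


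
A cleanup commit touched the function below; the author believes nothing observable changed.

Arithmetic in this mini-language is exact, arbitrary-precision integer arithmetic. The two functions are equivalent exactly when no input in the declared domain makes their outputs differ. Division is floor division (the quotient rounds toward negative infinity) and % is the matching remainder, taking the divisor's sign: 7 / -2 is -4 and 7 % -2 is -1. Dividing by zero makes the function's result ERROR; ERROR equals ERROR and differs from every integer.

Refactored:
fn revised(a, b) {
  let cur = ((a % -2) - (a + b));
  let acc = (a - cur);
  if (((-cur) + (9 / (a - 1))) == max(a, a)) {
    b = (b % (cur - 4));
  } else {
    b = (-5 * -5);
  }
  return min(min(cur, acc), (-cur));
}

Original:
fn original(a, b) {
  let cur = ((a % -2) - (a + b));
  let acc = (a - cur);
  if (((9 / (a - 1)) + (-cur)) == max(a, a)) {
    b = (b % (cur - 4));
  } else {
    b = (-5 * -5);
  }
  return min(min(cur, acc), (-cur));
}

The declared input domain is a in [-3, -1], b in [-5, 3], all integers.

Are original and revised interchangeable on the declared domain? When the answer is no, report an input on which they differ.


Comparing the listings, the differences include: same computation, different form.
Tracing a=-2, b=1: original: cur becomes 1; next acc becomes -3; next (((9 / (a - 1)) + (-cur)) == max(a, a)) evaluates to false; next b becomes 25; next final value -3 | revised: cur becomes 1; next acc becomes -3; next (((-cur) + (9 / (a - 1))) == max(a, a)) evaluates to false; next b becomes 25; next final value -3 — matching result -3.
Across all 27 domain points the two functions coincide.
verdict: equivalent


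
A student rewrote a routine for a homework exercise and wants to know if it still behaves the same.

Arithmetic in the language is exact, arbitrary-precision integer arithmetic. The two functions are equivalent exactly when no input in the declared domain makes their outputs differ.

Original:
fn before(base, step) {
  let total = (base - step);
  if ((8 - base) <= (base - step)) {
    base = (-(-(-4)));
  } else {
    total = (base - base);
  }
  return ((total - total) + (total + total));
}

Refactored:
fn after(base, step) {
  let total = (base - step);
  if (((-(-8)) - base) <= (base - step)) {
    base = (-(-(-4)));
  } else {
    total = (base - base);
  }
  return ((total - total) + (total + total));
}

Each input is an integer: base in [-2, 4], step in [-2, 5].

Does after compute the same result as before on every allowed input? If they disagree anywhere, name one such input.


This is a faithful refactor — same computation, different form, but the computed results match everywhere.
Spot check at base=-2, step=0 — before: total := -2 | ((8 - base) <= (base - step)): false | total := 0 | result 0. after: total := -2 | (((-(-8)) - base) <= (base - step)): false | total := 0 | result 0. Both give 0.
Checked all 56 inputs in the declared domain: the outputs agree on every one.
verdict: equivalent


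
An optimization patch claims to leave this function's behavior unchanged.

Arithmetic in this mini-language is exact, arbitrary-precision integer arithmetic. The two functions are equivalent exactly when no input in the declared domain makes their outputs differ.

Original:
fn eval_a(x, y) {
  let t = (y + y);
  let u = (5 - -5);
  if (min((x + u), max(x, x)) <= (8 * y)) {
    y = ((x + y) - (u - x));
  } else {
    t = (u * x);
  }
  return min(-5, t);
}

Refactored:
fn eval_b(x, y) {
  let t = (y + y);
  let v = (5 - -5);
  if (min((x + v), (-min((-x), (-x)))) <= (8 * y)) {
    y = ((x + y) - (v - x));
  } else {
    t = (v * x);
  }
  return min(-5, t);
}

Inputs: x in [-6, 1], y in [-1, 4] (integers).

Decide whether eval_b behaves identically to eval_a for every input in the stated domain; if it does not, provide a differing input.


Behavior is preserved: although min/max/abs usage differs; and local variable names differ, the outputs never diverge.
Spot check at x=-1, y=3 — eval_a: t becomes 6; next u becomes 10; next (min((x + u), max(x, x)) <= (8 * y)) evaluates to true; next y becomes -9; next final value -5. eval_b: t becomes 6; next v becomes 10; next (min((x + v), (-min((-x), (-x)))) <= (8 * y)) evaluates to true; next y becomes -9; next final value -5. Both give -5.
Across all 48 domain points the two functions coincide.
verdict: equivalent


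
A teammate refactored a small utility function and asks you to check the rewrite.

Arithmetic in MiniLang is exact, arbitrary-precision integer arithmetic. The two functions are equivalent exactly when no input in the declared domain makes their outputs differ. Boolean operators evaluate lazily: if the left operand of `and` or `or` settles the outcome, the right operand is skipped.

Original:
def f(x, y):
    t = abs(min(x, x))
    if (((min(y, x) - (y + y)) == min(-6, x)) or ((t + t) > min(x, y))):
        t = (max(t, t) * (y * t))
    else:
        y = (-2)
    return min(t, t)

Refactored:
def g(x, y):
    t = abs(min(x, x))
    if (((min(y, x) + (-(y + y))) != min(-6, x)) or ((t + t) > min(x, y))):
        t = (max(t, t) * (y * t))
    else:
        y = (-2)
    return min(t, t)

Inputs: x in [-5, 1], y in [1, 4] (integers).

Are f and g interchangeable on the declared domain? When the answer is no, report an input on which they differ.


Whatever the rewrite altered, no input in the stated domain can expose a difference.
One worked example (x=-5, y=2) — f: t becomes 5; next (((min(y, x) - (y + y)) == min(-6, x)) or ((t + t) > min(x, y))) evaluates to true; next t becomes 50; next final value 50; g: t becomes 5; next (((min(y, x) + (-(y + y))) != min(-6, x)) or ((t + t) > min(x, y))) evaluates to true; next t becomes 50; next final value 50; agreement on 50.
Checked all 28 inputs in the declared domain: the outputs agree on every one.
verdict: equivalent


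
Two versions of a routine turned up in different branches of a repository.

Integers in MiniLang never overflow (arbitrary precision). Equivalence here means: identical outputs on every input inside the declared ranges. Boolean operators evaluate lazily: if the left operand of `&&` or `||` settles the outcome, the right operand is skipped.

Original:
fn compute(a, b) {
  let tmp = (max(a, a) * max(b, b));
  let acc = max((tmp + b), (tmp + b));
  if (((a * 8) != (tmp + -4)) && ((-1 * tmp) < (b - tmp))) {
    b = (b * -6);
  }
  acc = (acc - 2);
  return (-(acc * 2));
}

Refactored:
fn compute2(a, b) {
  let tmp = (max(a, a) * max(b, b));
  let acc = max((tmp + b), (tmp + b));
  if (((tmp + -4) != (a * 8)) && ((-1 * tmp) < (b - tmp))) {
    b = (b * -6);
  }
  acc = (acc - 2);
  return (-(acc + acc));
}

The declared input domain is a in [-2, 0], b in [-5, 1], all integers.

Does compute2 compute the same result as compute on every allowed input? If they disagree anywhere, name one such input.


Equivalent — the differences include constant usage differs, arithmetic usage differs, yet no declared input distinguishes the two.
As a probe, take a=-1, b=-3: compute runs tmp becomes 3; next acc becomes 0; next (((a * 8) != (tmp + -4)) && ((-1 * tmp) < (b - tmp))) evaluates to false; next acc becomes -2; next final value 4; compute2 runs tmp becomes 3; next acc becomes 0; next (((tmp + -4) != (a * 8)) && ((-1 * tmp) < (b - tmp))) evaluates to false; next acc becomes -2; next final value 4; both end at 4.
An exhaustive pass over the 21 declared inputs shows identical outputs.
verdict: equivalent


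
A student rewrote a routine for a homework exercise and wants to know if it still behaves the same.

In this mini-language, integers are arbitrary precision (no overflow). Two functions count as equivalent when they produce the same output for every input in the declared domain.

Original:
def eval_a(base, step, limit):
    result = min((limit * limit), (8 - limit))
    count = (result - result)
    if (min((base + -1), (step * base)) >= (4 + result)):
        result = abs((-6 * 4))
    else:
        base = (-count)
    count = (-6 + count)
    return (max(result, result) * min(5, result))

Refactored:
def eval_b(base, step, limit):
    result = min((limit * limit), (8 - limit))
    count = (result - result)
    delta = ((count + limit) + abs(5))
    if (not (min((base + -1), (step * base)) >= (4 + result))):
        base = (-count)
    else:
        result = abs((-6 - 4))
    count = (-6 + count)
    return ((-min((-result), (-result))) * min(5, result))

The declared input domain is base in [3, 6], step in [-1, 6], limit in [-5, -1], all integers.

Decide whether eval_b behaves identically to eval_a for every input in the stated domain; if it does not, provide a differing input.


On input base=6, step=1, limit=-1, eval_a returns 120 while eval_b returns 50.
verdict: not equivalent; witness: base=6, step=1, limit=-1


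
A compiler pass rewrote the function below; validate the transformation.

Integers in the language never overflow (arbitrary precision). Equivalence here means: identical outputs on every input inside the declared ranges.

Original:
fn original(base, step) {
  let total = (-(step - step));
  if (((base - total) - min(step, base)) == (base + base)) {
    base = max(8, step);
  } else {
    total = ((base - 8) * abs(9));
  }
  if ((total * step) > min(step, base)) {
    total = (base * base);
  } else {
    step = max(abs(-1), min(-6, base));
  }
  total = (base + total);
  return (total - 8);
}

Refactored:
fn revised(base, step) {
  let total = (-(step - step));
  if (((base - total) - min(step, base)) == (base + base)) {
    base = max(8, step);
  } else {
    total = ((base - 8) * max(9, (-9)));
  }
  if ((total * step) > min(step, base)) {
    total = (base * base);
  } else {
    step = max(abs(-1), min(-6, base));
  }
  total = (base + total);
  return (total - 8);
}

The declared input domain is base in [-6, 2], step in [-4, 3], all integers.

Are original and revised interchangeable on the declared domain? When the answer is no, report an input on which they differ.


Although constant usage differs; min/max/abs usage differs, 72/72 inputs agree.
verdict: equivalent


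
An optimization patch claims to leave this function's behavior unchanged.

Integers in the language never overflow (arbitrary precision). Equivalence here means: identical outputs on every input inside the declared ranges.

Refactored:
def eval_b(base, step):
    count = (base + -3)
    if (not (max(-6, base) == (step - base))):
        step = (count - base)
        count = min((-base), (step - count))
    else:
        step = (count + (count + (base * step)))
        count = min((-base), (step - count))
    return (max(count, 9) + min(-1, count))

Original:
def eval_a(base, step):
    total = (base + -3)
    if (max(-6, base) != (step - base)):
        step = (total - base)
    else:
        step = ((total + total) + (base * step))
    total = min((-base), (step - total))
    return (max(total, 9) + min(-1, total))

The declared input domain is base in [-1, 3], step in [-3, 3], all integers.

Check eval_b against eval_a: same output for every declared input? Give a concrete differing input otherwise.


Changes here: min/max/abs usage differs; and statement counts differ; and arithmetic usage differs; and comparison usage differs; and boolean connective usage differs; and local variable names differ; the full 35-point sweep finds no disagreement.
verdict: equivalent


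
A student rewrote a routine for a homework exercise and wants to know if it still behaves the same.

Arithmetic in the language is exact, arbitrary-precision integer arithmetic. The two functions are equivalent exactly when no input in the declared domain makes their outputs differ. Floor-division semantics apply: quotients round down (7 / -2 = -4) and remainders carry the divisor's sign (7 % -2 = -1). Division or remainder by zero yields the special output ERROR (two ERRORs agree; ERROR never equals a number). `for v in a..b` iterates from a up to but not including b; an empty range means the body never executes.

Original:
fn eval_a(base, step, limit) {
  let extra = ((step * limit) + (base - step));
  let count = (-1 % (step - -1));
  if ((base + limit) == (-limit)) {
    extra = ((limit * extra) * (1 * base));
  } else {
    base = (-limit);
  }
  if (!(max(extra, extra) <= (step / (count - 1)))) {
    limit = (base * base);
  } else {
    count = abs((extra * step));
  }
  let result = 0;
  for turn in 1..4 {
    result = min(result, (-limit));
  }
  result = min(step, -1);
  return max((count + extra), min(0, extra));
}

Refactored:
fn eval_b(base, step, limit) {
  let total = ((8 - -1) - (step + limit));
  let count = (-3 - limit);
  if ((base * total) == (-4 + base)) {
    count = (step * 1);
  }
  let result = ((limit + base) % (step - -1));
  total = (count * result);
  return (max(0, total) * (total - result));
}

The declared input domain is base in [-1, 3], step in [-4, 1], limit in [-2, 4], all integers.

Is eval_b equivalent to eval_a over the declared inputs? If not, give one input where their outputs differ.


Not equivalent: base=-1, step=-4, limit=-2 separates them (10 vs 0).
eval_a: extra=11, then count=-1, then ((base + limit) == (-limit)) is false, then base=2, then (!(max(extra, extra) <= (step / (count - 1)))) is true, then limit=4, then result=0, then (turn=1), then result=-4, then (turn=2), then result=-4, then (turn=3), then result=-4, then result=-4, then returns 10
eval_b: total=15, then count=-1, then ((base * total) == (-4 + base)) is false, then result=0, then total=0, then returns 0
verdict: not equivalent; witness: base=-1, step=-4, limit=-2


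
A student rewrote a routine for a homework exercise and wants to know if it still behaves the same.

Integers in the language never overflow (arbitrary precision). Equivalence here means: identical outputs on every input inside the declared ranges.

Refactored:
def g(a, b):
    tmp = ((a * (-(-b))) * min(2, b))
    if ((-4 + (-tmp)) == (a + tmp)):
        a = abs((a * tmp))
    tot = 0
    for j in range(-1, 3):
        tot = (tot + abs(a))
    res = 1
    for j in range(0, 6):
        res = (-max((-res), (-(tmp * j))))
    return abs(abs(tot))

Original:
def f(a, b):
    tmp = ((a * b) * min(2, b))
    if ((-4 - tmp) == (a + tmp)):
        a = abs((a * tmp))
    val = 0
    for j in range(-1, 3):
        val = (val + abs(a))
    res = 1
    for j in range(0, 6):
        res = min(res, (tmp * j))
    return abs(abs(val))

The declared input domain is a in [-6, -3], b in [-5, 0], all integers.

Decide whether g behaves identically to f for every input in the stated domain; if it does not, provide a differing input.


Behavior is preserved: although arithmetic usage differs; also min/max/abs usage differs; also local variable names differ, the outputs never diverge.
Tracing a=-4, b=-2: f: tmp := -16 | ((-4 - tmp) == (a + tmp)): false | val := 0 | iter j=-1: | val := 4 | iter j=0: | val := 8 | iter j=1: | val := 12 | iter j=2: | val := 16 | res := 1 | iter j=0: | res := 0 | iter j=1: | res := -16 | iter j=2: | res := -32 | iter j=3: | res := -48 | iter j=4: | res := -64 | iter j=5: | res := -80 | result 16 | g: tmp := -16 | ((-4 + (-tmp)) == (a + tmp)): false | tot := 0 | iter j=-1: | tot := 4 | iter j=0: | tot := 8 | iter j=1: | tot := 12 | iter j=2: | tot := 16 | res := 1 | iter j=0: | res := 0 | iter j=1: | res := -16 | iter j=2: | res := -32 | iter j=3: | res := -48 | iter j=4: | res := -64 | iter j=5: | res := -80 | result 16 — matching result 16.
Sweeping the whole domain (24 inputs) finds no disagreement.
verdict: equivalent


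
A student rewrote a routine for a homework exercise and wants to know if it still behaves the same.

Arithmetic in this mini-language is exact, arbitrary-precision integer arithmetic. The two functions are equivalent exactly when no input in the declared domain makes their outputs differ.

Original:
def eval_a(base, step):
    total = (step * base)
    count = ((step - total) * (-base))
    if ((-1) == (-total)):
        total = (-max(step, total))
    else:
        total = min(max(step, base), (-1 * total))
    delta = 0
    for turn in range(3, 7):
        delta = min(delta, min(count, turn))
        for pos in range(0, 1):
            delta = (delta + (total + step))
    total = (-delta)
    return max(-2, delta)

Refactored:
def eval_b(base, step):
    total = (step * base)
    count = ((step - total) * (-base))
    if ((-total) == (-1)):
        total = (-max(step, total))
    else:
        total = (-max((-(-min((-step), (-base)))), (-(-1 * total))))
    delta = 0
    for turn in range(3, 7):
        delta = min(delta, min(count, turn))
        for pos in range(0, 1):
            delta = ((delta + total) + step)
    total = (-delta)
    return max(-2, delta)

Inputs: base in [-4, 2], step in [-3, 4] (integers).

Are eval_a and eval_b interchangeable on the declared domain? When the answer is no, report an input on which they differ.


Although same computation, different form, 56/56 inputs agree.
verdict: equivalent


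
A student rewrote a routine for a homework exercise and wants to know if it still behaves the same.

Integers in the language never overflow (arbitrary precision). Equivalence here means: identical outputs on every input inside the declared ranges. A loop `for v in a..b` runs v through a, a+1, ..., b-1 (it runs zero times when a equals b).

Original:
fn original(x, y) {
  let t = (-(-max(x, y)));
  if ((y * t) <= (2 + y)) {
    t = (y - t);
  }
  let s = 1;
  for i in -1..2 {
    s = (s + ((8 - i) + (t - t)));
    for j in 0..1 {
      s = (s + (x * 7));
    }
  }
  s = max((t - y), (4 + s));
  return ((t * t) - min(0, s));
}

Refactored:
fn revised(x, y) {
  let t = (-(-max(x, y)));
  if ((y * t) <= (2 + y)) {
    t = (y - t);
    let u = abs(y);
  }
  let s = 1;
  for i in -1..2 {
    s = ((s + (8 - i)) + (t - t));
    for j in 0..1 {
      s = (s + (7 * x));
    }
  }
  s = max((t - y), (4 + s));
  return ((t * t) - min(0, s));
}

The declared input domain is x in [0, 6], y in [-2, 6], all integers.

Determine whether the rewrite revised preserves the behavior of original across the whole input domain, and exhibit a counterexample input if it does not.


Comparing the listings, the differences include: statement counts differ, and min/max/abs usage differs, and local variable names differ.
As a probe, take x=3, y=-2: original runs t := 3 | ((y * t) <= (2 + y)): true | t := -5 | s := 1 | iter i=-1: | s := 10 | iter j=0: | s := 31 | iter i=0: | s := 39 | iter j=0: | s := 60 | iter i=1: | s := 67 | iter j=0: | s := 88 | s := 92 | result 25; revised runs t := 3 | ((y * t) <= (2 + y)): true | t := -5 | u := 2 | s := 1 | iter i=-1: | s := 10 | iter j=0: | s := 31 | iter i=0: | s := 39 | iter j=0: | s := 60 | iter i=1: | s := 67 | iter j=0: | s := 88 | s := 92 | result 25; both end at 25.
An exhaustive pass over the 63 declared inputs shows identical outputs.
verdict: equivalent


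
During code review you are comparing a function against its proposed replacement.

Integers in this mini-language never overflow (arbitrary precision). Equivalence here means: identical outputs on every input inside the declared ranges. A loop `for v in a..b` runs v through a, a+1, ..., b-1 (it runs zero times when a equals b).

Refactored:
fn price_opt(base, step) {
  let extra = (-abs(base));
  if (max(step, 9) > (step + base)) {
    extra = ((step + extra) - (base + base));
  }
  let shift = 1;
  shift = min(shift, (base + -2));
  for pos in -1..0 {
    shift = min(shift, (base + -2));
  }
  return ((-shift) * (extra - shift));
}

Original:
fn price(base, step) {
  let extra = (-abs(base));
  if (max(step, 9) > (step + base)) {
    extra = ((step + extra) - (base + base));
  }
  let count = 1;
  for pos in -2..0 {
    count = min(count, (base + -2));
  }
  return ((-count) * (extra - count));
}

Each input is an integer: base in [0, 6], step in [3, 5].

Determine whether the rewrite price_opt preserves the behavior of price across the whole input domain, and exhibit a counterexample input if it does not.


Reading the diff, among the changes: statement counts differ; also local variable names differ; also min/max/abs usage differs; also arithmetic usage differs; also constant usage differs; also loop structure differs.
As a probe, take base=1, step=4: price runs extra=-1, then (max(step, 9) > (step + base)) is true, then extra=1, then count=1, then (pos=-2), then count=-1, then (pos=-1), then count=-1, then returns 2; price_opt runs extra=-1, then (max(step, 9) > (step + base)) is true, then extra=1, then shift=1, then shift=-1, then (pos=-1), then shift=-1, then returns 2; both end at 2.
Checked all 21 inputs in the declared domain: the outputs agree on every one.
verdict: equivalent


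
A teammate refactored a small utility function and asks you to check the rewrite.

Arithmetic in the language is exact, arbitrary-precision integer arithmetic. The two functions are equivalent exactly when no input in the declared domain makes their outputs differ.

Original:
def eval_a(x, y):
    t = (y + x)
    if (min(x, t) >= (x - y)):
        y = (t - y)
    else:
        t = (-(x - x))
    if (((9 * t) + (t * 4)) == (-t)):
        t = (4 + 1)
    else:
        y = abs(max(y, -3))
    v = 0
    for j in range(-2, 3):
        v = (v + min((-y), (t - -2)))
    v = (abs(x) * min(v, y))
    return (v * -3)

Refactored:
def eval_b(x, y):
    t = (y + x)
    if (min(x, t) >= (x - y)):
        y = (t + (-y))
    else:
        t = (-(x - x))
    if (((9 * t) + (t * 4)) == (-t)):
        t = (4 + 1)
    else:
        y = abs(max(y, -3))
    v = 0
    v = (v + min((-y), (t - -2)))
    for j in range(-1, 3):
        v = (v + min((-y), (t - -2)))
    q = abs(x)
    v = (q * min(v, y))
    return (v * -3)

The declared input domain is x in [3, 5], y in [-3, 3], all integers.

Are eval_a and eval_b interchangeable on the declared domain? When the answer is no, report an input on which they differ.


This is a faithful refactor — statement counts differ; also min/max/abs usage differs; also local variable names differ; also arithmetic usage differs; also loop structure differs; also constant usage differs, but the computed results match everywhere.
As a probe, take x=5, y=3: eval_a runs t=8, then (min(x, t) >= (x - y)) is true, then y=5, then (((9 * t) + (t * 4)) == (-t)) is false, then y=5, then v=0, then (j=-2), then v=-5, then (j=-1), then v=-10, then (j=0), then v=-15, then (j=1), then v=-20, then (j=2), then v=-25, then v=-125, then returns 375; eval_b runs t=8, then (min(x, t) >= (x - y)) is true, then y=5, then (((9 * t) + (t * 4)) == (-t)) is false, then y=5, then v=0, then v=-5, then (j=-1), then v=-10, then (j=0), then v=-15, then (j=1), then v=-20, then (j=2), then v=-25, then q=5, then v=-125, then returns 375; both end at 375.
Across all 21 domain points the two functions coincide.
verdict: equivalent


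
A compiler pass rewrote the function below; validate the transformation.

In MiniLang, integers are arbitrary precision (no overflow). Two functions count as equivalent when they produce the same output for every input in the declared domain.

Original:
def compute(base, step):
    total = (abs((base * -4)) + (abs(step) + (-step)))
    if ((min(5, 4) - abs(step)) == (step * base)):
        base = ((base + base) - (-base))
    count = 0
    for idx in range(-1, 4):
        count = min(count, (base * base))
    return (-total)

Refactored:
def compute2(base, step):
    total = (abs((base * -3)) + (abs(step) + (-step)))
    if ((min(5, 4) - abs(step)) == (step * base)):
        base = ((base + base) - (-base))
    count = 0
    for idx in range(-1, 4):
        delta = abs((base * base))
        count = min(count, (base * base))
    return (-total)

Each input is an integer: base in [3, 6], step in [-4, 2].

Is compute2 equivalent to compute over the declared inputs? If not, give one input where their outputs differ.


Input base=3, step=-4: -20 from compute versus -17 from compute2.
verdict: not equivalent; witness: base=3, step=-4


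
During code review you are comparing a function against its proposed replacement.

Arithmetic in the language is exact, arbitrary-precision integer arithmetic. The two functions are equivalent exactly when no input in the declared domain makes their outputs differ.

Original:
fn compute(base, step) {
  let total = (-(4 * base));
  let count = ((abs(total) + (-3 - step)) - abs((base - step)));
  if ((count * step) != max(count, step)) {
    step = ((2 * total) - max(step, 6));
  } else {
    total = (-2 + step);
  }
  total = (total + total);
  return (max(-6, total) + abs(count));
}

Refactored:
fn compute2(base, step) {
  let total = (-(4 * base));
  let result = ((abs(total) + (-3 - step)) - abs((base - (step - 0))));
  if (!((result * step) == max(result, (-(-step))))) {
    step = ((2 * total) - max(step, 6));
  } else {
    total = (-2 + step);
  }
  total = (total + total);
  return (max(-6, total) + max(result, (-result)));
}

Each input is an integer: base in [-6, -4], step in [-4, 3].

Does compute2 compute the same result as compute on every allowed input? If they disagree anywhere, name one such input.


Reading the diff, among the changes: arithmetic usage differs; also comparison usage differs; also local variable names differ; also constant usage differs; also boolean connective usage differs; also min/max/abs usage differs.
As a probe, take base=-6, step=-2: compute runs total = 24; count = 19; ((count * step) != max(count, step)) -> true; step = 42; total = 48; return 67; compute2 runs total = 24; result = 19; (!((result * step) == max(result, (-(-step))))) -> true; step = 42; total = 48; return 67; both end at 67.
Checked all 24 inputs in the declared domain: the outputs agree on every one.
verdict: equivalent


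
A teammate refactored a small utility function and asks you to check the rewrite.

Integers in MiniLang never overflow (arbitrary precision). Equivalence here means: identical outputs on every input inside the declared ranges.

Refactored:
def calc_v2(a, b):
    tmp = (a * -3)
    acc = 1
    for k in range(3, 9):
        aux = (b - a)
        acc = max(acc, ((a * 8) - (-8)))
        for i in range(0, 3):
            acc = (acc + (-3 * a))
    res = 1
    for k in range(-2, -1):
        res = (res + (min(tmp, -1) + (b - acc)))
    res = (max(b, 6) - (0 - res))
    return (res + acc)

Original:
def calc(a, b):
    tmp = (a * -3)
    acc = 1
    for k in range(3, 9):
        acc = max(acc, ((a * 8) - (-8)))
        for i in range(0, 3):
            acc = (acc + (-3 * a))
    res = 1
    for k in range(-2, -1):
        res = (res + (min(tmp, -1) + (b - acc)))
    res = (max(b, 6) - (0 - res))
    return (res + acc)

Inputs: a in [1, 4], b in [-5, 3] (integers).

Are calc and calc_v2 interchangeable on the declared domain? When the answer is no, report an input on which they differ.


The two are interchangeable: arithmetic usage differs, plus local variable names differ, plus statement counts differ, and every declared input agrees.
As a probe, take a=1, b=-1: calc runs tmp := -3 | acc := 1 | iter k=3: | acc := 16 | iter i=0: | acc := 13 | iter i=1: | acc := 10 | iter i=2: | acc := 7 | iter k=4: | acc := 16 | iter i=0: | acc := 13 | iter i=1: | acc := 10 | iter i=2: | acc := 7 | iter k=5: | acc := 16 | iter i=0: | acc := 13 | iter i=1: | acc := 10 | iter i=2: | acc := 7 | iter k=6: | acc := 16 | iter i=0: | acc := 13 | iter i=1: | acc := 10 | iter i=2: | acc := 7 | iter k=7: | acc := 16 | iter i=0: | acc := 13 | iter i=1: | acc := 10 | iter i=2: | acc := 7 | iter k=8: | acc := 16 | iter i=0: | acc := 13 | iter i=1: | acc := 10 | iter i=2: | acc := 7 | res := 1 | iter k=-2: | res := -10 | res := -4 | result 3; calc_v2 runs tmp := -3 | acc := 1 | iter k=3: | aux := -2 | acc := 16 | iter i=0: | acc := 13 | iter i=1: | acc := 10 | iter i=2: | acc := 7 | iter k=4: | aux := -2 | acc := 16 | iter i=0: | acc := 13 | iter i=1: | acc := 10 | iter i=2: | acc := 7 | iter k=5: | aux := -2 | acc := 16 | iter i=0: | acc := 13 | iter i=1: | acc := 10 | iter i=2: | acc := 7 | iter k=6: | aux := -2 | acc := 16 | iter i=0: | acc := 13 | iter i=1: | acc := 10 | iter i=2: | acc := 7 | iter k=7: | aux := -2 | acc := 16 | iter i=0: | acc := 13 | iter i=1: | acc := 10 | iter i=2: | acc := 7 | iter k=8: | aux := -2 | acc := 16 | iter i=0: | acc := 13 | iter i=1: | acc := 10 | iter i=2: | acc := 7 | res := 1 | iter k=-2: | res := -10 | res := -4 | result 3; both end at 3.
Sweeping the whole domain (36 inputs) finds no disagreement.
verdict: equivalent
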